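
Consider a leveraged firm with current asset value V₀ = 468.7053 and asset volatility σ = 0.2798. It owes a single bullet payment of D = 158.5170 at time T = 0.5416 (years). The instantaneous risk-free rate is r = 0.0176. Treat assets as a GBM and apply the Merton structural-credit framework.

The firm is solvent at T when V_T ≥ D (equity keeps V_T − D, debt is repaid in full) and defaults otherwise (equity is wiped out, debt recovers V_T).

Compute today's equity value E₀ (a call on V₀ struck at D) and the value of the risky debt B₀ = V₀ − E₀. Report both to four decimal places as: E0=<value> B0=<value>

d₁ = [ln(V₀/D) + (r + σ²/2)T] / (σ√T)
   = [ln(468.7053/158.5170) + (0.0176 + 0.5·0.2798²)·0.5416] / (0.2798·√0.5416)
   = [1.084112 + 0.030733] / 0.205915 = 5.414114
d₂ = d₁ − σ√T = 5.414114 − 0.205915 = 5.208200
N(d₁) = 1.000000,  N(d₂) = 1.000000,  e^(−rT) = 0.990513
E₀ = V₀·N(d₁) − D·e^(−rT)·N(d₂)
   = 468.7053·1.000000 − 158.5170·0.990513·1.000000 = 311.692131
B₀ = V₀ − E₀ = 468.7053 − 311.692131 = 157.013169

E0=311.6921 B0=157.0132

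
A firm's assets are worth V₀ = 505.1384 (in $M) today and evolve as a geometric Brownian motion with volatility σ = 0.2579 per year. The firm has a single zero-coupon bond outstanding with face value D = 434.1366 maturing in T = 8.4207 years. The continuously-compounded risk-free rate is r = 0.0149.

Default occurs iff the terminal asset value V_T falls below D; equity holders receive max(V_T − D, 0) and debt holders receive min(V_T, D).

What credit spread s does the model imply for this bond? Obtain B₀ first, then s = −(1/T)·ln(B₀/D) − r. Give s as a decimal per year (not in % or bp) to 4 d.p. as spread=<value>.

spread=0.0266

d₁ = [ln(V₀/D) + (r + σ²/2)T] / (σ√T)
   = [ln(505.1384/434.1366) + (0.0149 + 0.5·0.2579²)·8.4207] / (0.2579·√8.4207)
   = [0.151473 + 0.405509] / 0.748386 = 0.744245
d₂ = d₁ − σ√T = 0.744245 − 0.748386 = -0.004141
N(d₁) = 0.771636,  N(d₂) = 0.498348,  e^(−rT) = 0.882084
E₀ = V₀·N(d₁) − D·e^(−rT)·N(d₂)
   = 505.1384·0.771636 − 434.1366·0.882084·0.498348 = 198.943091
B₀ = V₀ − E₀ = 505.1384 − 198.943091 = 306.195309
spread = −(1/T)·ln(B₀/D) − r = −(1/8.4207)·ln(306.195309/434.1366) − 0.0149 = 0.02656164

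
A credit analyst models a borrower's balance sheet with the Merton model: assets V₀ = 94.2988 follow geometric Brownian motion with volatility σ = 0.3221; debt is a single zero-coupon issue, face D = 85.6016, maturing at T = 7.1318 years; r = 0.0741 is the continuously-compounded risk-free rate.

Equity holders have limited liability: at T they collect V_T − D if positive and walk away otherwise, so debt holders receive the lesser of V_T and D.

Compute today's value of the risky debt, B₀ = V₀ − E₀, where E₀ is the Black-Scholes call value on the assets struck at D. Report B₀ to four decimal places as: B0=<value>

B0=42.7791

d₁ = [ln(V₀/D) + (r + σ²/2)T] / (σ√T)
   = [ln(94.2988/85.6016) + (0.0741 + 0.5·0.3221²)·7.1318] / (0.3221·√7.1318)
   = [0.096764 + 0.898423] / 0.860182 = 1.156950
d₂ = d₁ − σ√T = 1.156950 − 0.860182 = 0.296768
N(d₁) = 0.876354,  N(d₂) = 0.616678,  e^(−rT) = 0.589508
E₀ = V₀·N(d₁) − D·e^(−rT)·N(d₂)
   = 94.2988·0.876354 − 85.6016·0.589508·0.616678 = 51.519748
B₀ = V₀ − E₀ = 94.2988 − 51.519748 = 42.779052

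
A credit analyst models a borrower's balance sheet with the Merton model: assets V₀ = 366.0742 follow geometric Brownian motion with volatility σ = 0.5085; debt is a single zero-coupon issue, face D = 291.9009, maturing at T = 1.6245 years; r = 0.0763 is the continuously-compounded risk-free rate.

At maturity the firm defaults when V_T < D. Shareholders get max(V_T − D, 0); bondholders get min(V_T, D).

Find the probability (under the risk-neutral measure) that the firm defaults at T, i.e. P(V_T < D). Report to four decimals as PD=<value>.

PD=0.4143

d₁ = [ln(V₀/D) + (r + σ²/2)T] / (σ√T)
   = [ln(366.0742/291.9009) + (0.0763 + 0.5·0.5085²)·1.6245] / (0.5085·√1.6245)
   = [0.226422 + 0.333975] / 0.648113 = 0.864658
d₂ = d₁ − σ√T = 0.864658 − 0.648113 = 0.216545
risk-neutral PD = N(−d₂) = N(-0.216545) = 0.414281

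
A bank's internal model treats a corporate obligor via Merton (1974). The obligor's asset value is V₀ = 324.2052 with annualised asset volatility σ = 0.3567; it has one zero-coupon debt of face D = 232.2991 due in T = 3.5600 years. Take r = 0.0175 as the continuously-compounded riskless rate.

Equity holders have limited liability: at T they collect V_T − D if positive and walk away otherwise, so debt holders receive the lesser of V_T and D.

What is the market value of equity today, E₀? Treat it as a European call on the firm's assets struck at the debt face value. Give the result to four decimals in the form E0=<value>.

d₁ = [ln(V₀/D) + (r + σ²/2)T] / (σ√T)
   = [ln(324.2052/232.2991) + (0.0175 + 0.5·0.3567²)·3.5600] / (0.3567·√3.5600)
   = [0.333351 + 0.288778] / 0.673020 = 0.924384
d₂ = d₁ − σ√T = 0.924384 − 0.673020 = 0.251364
N(d₁) = 0.822357,  N(d₂) = 0.599233,  e^(−rT) = 0.939601
E₀ = V₀·N(d₁) − D·e^(−rT)·N(d₂)
   = 324.2052·0.822357 − 232.2991·0.939601·0.599233 = 135.818560

E0=135.8186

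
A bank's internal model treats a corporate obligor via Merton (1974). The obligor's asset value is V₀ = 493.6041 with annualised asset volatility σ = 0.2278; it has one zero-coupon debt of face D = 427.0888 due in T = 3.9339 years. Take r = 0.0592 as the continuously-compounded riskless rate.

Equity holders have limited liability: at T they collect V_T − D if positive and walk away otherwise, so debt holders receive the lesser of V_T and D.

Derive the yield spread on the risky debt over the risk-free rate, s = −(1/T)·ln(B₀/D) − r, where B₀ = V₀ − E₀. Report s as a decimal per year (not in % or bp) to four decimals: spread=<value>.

d₁ = [ln(V₀/D) + (r + σ²/2)T] / (σ√T)
   = [ln(493.6041/427.0888) + (0.0592 + 0.5·0.2278²)·3.9339] / (0.2278·√3.9339)
   = [0.144742 + 0.334958] / 0.451820 = 1.061705
d₂ = d₁ − σ√T = 1.061705 − 0.451820 = 0.609885
N(d₁) = 0.855815,  N(d₂) = 0.729031,  e^(−rT) = 0.792243
E₀ = V₀·N(d₁) − D·e^(−rT)·N(d₂)
   = 493.6041·0.855815 − 427.0888·0.792243·0.729031 = 175.760263
B₀ = V₀ − E₀ = 493.6041 − 175.760263 = 317.843837
spread = −(1/T)·ln(B₀/D) − r = −(1/3.9339)·ln(317.843837/427.0888) − 0.0592 = 0.01589895

spread=0.0159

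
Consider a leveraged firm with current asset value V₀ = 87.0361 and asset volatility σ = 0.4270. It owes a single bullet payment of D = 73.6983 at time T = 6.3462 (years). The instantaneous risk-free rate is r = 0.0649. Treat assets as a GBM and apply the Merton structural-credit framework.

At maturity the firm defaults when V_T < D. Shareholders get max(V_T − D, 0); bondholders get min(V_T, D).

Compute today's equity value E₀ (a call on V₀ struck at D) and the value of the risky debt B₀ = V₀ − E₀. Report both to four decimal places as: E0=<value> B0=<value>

E0=50.3517 B0=36.6844

d₁ = [ln(V₀/D) + (r + σ²/2)T] / (σ√T)
   = [ln(87.0361/73.6983) + (0.0649 + 0.5·0.4270²)·6.3462] / (0.4270·√6.3462)
   = [0.166343 + 0.990417] / 1.075684 = 1.075371
d₂ = d₁ − σ√T = 1.075371 − 1.075684 = -0.000313
N(d₁) = 0.858896,  N(d₂) = 0.499875,  e^(−rT) = 0.662411
E₀ = V₀·N(d₁) − D·e^(−rT)·N(d₂)
   = 87.0361·0.858896 − 73.6983·0.662411·0.499875 = 50.351728
B₀ = V₀ − E₀ = 87.0361 − 50.351728 = 36.684372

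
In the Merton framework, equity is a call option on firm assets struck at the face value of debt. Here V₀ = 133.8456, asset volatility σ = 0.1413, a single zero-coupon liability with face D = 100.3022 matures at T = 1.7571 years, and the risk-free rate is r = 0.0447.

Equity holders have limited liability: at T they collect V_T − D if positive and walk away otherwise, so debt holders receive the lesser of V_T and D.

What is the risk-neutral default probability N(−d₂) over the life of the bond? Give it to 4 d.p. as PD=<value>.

d₁ = [ln(V₀/D) + (r + σ²/2)T] / (σ√T)
   = [ln(133.8456/100.3022) + (0.0447 + 0.5·0.1413²)·1.7571] / (0.1413·√1.7571)
   = [0.288499 + 0.096083] / 0.187301 = 2.053284
d₂ = d₁ − σ√T = 2.053284 − 0.187301 = 1.865983
risk-neutral PD = N(−d₂) = N(-1.865983) = 0.031022

PD=0.0310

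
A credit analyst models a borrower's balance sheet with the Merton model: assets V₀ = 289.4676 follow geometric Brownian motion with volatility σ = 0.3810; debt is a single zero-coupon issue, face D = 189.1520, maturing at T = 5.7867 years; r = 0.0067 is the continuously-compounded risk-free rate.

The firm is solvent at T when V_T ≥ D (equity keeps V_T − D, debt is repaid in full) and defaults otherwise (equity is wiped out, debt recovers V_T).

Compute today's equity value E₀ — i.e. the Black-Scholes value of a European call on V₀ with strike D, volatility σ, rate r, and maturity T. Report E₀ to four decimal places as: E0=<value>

E0=146.5502

d₁ = [ln(V₀/D) + (r + σ²/2)T] / (σ√T)
   = [ln(289.4676/189.1520) + (0.0067 + 0.5·0.3810²)·5.7867] / (0.3810·√5.7867)
   = [0.425492 + 0.458772] / 0.916517 = 0.964810
d₂ = d₁ − σ√T = 0.964810 − 0.916517 = 0.048293
N(d₁) = 0.832680,  N(d₂) = 0.519259,  e^(−rT) = 0.961971
E₀ = V₀·N(d₁) − D·e^(−rT)·N(d₂)
   = 289.4676·0.832680 − 189.1520·0.961971·0.519259 = 146.550219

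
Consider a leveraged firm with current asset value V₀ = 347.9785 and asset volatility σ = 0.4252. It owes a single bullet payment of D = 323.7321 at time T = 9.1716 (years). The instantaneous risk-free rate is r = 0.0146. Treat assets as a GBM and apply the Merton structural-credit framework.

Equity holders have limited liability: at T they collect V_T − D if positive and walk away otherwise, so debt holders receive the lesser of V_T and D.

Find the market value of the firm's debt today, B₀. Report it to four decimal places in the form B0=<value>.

d₁ = [ln(V₀/D) + (r + σ²/2)T] / (σ√T)
   = [ln(347.9785/323.7321) + (0.0146 + 0.5·0.4252²)·9.1716] / (0.4252·√9.1716)
   = [0.072224 + 0.962995] / 1.287703 = 0.803927
d₂ = d₁ − σ√T = 0.803927 − 1.287703 = -0.483776
N(d₁) = 0.789280,  N(d₂) = 0.314272,  e^(−rT) = 0.874673
E₀ = V₀·N(d₁) − D·e^(−rT)·N(d₂)
   = 347.9785·0.789280 − 323.7321·0.874673·0.314272 = 185.663373
B₀ = V₀ − E₀ = 347.9785 − 185.663373 = 162.315127

B0=162.3151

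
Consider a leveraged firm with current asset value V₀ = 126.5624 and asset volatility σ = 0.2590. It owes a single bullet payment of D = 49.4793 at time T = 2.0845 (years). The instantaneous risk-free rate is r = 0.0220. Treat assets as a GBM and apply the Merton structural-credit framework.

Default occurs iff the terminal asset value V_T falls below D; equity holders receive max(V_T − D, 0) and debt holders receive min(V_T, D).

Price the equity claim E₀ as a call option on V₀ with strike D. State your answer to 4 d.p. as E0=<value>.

d₁ = [ln(V₀/D) + (r + σ²/2)T] / (σ√T)
   = [ln(126.5624/49.4793) + (0.0220 + 0.5·0.2590²)·2.0845] / (0.2590·√2.0845)
   = [0.939181 + 0.115774] / 0.373939 = 2.821196
d₂ = d₁ − σ√T = 2.821196 − 0.373939 = 2.447257
N(d₁) = 0.997608,  N(d₂) = 0.992803,  e^(−rT) = 0.955177
E₀ = V₀·N(d₁) − D·e^(−rT)·N(d₂)
   = 126.5624·0.997608 − 49.4793·0.955177·0.992803 = 79.338320

E0=79.3383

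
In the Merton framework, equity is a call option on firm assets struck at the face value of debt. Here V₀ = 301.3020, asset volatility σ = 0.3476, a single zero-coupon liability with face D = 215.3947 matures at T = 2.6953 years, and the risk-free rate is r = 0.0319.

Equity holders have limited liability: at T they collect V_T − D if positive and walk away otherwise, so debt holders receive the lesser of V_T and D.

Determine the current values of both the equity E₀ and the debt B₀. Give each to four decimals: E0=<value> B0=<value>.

d₁ = [ln(V₀/D) + (r + σ²/2)T] / (σ√T)
   = [ln(301.3020/215.3947) + (0.0319 + 0.5·0.3476²)·2.6953] / (0.3476·√2.6953)
   = [0.335641 + 0.248811] / 0.570668 = 1.024154
d₂ = d₁ − σ√T = 1.024154 − 0.570668 = 0.453487
N(d₁) = 0.847119,  N(d₂) = 0.674901,  e^(−rT) = 0.917613
E₀ = V₀·N(d₁) − D·e^(−rT)·N(d₂)
   = 301.3020·0.847119 − 215.3947·0.917613·0.674901 = 121.845208
B₀ = V₀ − E₀ = 301.3020 − 121.845208 = 179.456792

E0=121.8452 B0=179.4568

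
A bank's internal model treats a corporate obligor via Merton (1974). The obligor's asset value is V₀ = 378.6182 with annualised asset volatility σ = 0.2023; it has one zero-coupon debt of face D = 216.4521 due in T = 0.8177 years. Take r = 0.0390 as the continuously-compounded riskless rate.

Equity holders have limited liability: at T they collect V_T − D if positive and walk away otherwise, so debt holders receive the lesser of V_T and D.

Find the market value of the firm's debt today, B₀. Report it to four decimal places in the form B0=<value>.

B0=209.6498

d₁ = [ln(V₀/D) + (r + σ²/2)T] / (σ√T)
   = [ln(378.6182/216.4521) + (0.0390 + 0.5·0.2023²)·0.8177] / (0.2023·√0.8177)
   = [0.559159 + 0.048623] / 0.182933 = 3.322421
d₂ = d₁ − σ√T = 3.322421 − 0.182933 = 3.139488
N(d₁) = 0.999554,  N(d₂) = 0.999154,  e^(−rT) = 0.968613
E₀ = V₀·N(d₁) − D·e^(−rT)·N(d₂)
   = 378.6182·0.999554 − 216.4521·0.968613·0.999154 = 168.968395
B₀ = V₀ − E₀ = 378.6182 − 168.968395 = 209.649805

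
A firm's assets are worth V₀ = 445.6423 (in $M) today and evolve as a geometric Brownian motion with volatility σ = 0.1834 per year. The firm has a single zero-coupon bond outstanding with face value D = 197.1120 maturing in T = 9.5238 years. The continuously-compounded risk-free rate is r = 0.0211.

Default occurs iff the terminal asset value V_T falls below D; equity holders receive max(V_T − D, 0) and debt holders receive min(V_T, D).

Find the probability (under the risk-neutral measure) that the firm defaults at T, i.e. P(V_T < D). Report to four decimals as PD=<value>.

d₁ = [ln(V₀/D) + (r + σ²/2)T] / (σ√T)
   = [ln(445.6423/197.1120) + (0.0211 + 0.5·0.1834²)·9.5238] / (0.1834·√9.5238)
   = [0.815745 + 0.361121] / 0.565984 = 2.079326
d₂ = d₁ − σ√T = 2.079326 − 0.565984 = 1.513341
risk-neutral PD = N(−d₂) = N(-1.513341) = 0.065097

PD=0.0651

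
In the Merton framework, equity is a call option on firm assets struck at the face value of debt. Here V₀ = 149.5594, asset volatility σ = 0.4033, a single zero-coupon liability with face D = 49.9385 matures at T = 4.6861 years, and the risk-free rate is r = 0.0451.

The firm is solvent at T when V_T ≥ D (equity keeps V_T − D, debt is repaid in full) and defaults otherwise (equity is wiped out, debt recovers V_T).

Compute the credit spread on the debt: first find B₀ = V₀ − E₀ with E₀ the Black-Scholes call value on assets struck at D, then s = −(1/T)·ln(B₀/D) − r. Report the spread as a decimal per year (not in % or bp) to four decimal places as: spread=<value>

d₁ = [ln(V₀/D) + (r + σ²/2)T] / (σ√T)
   = [ln(149.5594/49.9385) + (0.0451 + 0.5·0.4033²)·4.6861] / (0.4033·√4.6861)
   = [1.096901 + 0.592442] / 0.873040 = 1.935014
d₂ = d₁ − σ√T = 1.935014 − 0.873040 = 1.061974
N(d₁) = 0.973506,  N(d₂) = 0.855876,  e^(−rT) = 0.809496
E₀ = V₀·N(d₁) − D·e^(−rT)·N(d₂)
   = 149.5594·0.973506 − 49.9385·0.809496·0.855876 = 110.998104
B₀ = V₀ − E₀ = 149.5594 − 110.998104 = 38.561296
spread = −(1/T)·ln(B₀/D) − r = −(1/4.6861)·ln(38.561296/49.9385) − 0.0451 = 0.01007236

spread=0.0101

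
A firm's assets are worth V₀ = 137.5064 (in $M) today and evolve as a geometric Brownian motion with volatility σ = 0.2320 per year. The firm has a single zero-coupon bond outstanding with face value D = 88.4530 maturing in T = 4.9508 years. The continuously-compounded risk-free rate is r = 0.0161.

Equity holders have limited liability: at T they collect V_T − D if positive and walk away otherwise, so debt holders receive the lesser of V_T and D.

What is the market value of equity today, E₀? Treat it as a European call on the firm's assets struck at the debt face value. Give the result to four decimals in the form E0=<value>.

d₁ = [ln(V₀/D) + (r + σ²/2)T] / (σ√T)
   = [ln(137.5064/88.4530) + (0.0161 + 0.5·0.2320²)·4.9508] / (0.2320·√4.9508)
   = [0.441199 + 0.212944] / 0.516209 = 1.267205
d₂ = d₁ − σ√T = 1.267205 − 0.516209 = 0.750996
N(d₁) = 0.897459,  N(d₂) = 0.773673,  e^(−rT) = 0.923386
E₀ = V₀·N(d₁) − D·e^(−rT)·N(d₂)
   = 137.5064·0.897459 − 88.4530·0.923386·0.773673 = 60.215681

E0=60.2157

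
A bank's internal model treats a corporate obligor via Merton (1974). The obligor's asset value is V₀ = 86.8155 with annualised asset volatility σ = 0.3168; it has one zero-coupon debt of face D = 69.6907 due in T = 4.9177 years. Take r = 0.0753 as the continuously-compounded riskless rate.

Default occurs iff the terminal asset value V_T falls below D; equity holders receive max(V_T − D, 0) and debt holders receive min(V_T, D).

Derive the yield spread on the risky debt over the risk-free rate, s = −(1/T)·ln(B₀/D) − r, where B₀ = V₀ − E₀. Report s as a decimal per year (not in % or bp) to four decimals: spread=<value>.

spread=0.0218

d₁ = [ln(V₀/D) + (r + σ²/2)T] / (σ√T)
   = [ln(86.8155/69.6907) + (0.0753 + 0.5·0.3168²)·4.9177] / (0.3168·√4.9177)
   = [0.219718 + 0.617079] / 0.702532 = 1.191115
d₂ = d₁ − σ√T = 1.191115 − 0.702532 = 0.488583
N(d₁) = 0.883196,  N(d₂) = 0.687432,  e^(−rT) = 0.690525
E₀ = V₀·N(d₁) − D·e^(−rT)·N(d₂)
   = 86.8155·0.883196 − 69.6907·0.690525·0.687432 = 43.593691
B₀ = V₀ − E₀ = 86.8155 − 43.593691 = 43.221809
spread = −(1/T)·ln(B₀/D) − r = −(1/4.9177)·ln(43.221809/69.6907) − 0.0753 = 0.02184331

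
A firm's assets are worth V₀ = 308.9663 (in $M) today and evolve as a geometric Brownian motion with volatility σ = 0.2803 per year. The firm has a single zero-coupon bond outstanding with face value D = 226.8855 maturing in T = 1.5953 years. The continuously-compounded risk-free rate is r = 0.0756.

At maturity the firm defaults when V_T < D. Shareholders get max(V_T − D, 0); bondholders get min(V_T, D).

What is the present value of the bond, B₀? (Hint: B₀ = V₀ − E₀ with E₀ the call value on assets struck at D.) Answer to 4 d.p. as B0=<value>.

B0=196.3366

d₁ = [ln(V₀/D) + (r + σ²/2)T] / (σ√T)
   = [ln(308.9663/226.8855) + (0.0756 + 0.5·0.2803²)·1.5953] / (0.2803·√1.5953)
   = [0.308787 + 0.183275] / 0.354033 = 1.389872
d₂ = d₁ − σ√T = 1.389872 − 0.354033 = 1.035839
N(d₁) = 0.917716,  N(d₂) = 0.849861,  e^(−rT) = 0.886384
E₀ = V₀·N(d₁) − D·e^(−rT)·N(d₂)
   = 308.9663·0.917716 − 226.8855·0.886384·0.849861 = 112.629673
B₀ = V₀ − E₀ = 308.9663 − 112.629673 = 196.336627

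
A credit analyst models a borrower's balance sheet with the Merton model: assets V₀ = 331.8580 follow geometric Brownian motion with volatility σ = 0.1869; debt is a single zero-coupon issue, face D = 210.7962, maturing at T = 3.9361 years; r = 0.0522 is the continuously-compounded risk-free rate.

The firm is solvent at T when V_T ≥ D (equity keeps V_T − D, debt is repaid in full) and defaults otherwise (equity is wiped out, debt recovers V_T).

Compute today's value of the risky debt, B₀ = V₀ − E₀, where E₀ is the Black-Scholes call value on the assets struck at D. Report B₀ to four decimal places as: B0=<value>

B0=170.3271

d₁ = [ln(V₀/D) + (r + σ²/2)T] / (σ√T)
   = [ln(331.8580/210.7962) + (0.0522 + 0.5·0.1869²)·3.9361] / (0.1869·√3.9361)
   = [0.453815 + 0.274212] / 0.370802 = 1.963383
d₂ = d₁ − σ√T = 1.963383 − 0.370802 = 1.592581
N(d₁) = 0.975199,  N(d₂) = 0.944373,  e^(−rT) = 0.814269
E₀ = V₀·N(d₁) − D·e^(−rT)·N(d₂)
   = 331.8580·0.975199 − 210.7962·0.814269·0.944373 = 161.530927
B₀ = V₀ − E₀ = 331.8580 − 161.530927 = 170.327073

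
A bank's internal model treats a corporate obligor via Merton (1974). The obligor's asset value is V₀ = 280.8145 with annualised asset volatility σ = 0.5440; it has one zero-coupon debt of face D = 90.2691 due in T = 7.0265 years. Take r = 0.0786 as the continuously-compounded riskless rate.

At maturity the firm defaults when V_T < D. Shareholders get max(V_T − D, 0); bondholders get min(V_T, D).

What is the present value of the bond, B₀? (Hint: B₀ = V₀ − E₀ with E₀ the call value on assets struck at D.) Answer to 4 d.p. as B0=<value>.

d₁ = [ln(V₀/D) + (r + σ²/2)T] / (σ√T)
   = [ln(280.8145/90.2691) + (0.0786 + 0.5·0.5440²)·7.0265] / (0.5440·√7.0265)
   = [1.134899 + 1.591980] / 1.442011 = 1.891026
d₂ = d₁ − σ√T = 1.891026 − 1.442011 = 0.449015
N(d₁) = 0.970690,  N(d₂) = 0.673290,  e^(−rT) = 0.575634
E₀ = V₀·N(d₁) − D·e^(−rT)·N(d₂)
   = 280.8145·0.970690 − 90.2691·0.575634·0.673290 = 237.598235
B₀ = V₀ − E₀ = 280.8145 − 237.598235 = 43.216265

B0=43.2163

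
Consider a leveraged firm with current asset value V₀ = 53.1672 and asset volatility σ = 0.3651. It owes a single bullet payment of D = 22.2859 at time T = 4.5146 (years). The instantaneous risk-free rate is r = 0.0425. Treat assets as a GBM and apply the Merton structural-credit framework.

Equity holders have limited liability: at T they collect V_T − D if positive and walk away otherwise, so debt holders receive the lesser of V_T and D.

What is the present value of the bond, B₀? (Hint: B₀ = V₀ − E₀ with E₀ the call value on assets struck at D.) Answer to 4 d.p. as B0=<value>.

B0=17.4903

d₁ = [ln(V₀/D) + (r + σ²/2)T] / (σ√T)
   = [ln(53.1672/22.2859) + (0.0425 + 0.5·0.3651²)·4.5146] / (0.3651·√4.5146)
   = [0.869487 + 0.492764] / 0.775749 = 1.756046
d₂ = d₁ − σ√T = 1.756046 − 0.775749 = 0.980296
N(d₁) = 0.960460,  N(d₂) = 0.836530,  e^(−rT) = 0.825414
E₀ = V₀·N(d₁) − D·e^(−rT)·N(d₂)
   = 53.1672·0.960460 − 22.2859·0.825414·0.836530 = 35.676909
B₀ = V₀ − E₀ = 53.1672 − 35.676909 = 17.490291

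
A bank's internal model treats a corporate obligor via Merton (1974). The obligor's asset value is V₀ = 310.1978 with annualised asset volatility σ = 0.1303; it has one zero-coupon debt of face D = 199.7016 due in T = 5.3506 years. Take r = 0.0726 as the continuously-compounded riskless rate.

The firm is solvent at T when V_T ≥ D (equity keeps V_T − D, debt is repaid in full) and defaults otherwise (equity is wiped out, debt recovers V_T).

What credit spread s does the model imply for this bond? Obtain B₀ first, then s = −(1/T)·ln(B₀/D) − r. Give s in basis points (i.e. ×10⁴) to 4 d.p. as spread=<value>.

d₁ = [ln(V₀/D) + (r + σ²/2)T] / (σ√T)
   = [ln(310.1978/199.7016) + (0.0726 + 0.5·0.1303²)·5.3506] / (0.1303·√5.3506)
   = [0.440386 + 0.433875] / 0.301402 = 2.900651
d₂ = d₁ − σ√T = 2.900651 − 0.301402 = 2.599249
N(d₁) = 0.998138,  N(d₂) = 0.995329,  e^(−rT) = 0.678105
E₀ = V₀·N(d₁) − D·e^(−rT)·N(d₂)
   = 310.1978·0.998138 − 199.7016·0.678105·0.995329 = 174.834227
B₀ = V₀ − E₀ = 310.1978 − 174.834227 = 135.363573
spread = −(1/T)·ln(B₀/D) − r = −(1/5.3506)·ln(135.363573/199.7016) − 0.0726 = 0.00007595
in basis points: 0.00007595 × 10⁴ = 0.7595 bp

spread=0.7595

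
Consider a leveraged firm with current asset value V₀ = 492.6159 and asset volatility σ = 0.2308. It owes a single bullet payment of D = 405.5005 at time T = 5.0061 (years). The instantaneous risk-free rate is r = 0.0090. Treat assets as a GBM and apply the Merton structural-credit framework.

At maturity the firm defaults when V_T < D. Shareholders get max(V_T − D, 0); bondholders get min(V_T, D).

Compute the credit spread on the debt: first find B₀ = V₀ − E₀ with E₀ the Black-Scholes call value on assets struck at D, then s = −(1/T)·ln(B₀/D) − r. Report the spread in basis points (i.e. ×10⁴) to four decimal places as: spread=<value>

d₁ = [ln(V₀/D) + (r + σ²/2)T] / (σ√T)
   = [ln(492.6159/405.5005) + (0.0090 + 0.5·0.2308²)·5.0061] / (0.2308·√5.0061)
   = [0.194608 + 0.178389] / 0.516399 = 0.722303
d₂ = d₁ − σ√T = 0.722303 − 0.516399 = 0.205904
N(d₁) = 0.764946,  N(d₂) = 0.581567,  e^(−rT) = 0.955945
E₀ = V₀·N(d₁) − D·e^(−rT)·N(d₂)
   = 492.6159·0.764946 − 405.5005·0.955945·0.581567 = 151.388115
B₀ = V₀ − E₀ = 492.6159 − 151.388115 = 341.227785
spread = −(1/T)·ln(B₀/D) − r = −(1/5.0061)·ln(341.227785/405.5005) − 0.0090 = 0.02547232
in basis points: 0.02547232 × 10⁴ = 254.7232 bp

spread=254.7232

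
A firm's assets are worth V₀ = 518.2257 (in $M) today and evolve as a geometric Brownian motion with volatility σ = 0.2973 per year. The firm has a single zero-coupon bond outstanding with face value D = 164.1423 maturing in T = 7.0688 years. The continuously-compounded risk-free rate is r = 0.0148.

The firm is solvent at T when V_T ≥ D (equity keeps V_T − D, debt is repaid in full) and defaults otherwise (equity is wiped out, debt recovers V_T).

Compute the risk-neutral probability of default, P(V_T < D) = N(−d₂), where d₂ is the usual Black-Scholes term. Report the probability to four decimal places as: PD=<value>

d₁ = [ln(V₀/D) + (r + σ²/2)T] / (σ√T)
   = [ln(518.2257/164.1423) + (0.0148 + 0.5·0.2973²)·7.0688] / (0.2973·√7.0688)
   = [1.149677 + 0.417014] / 0.790438 = 1.982055
d₂ = d₁ − σ√T = 1.982055 − 0.790438 = 1.191617
risk-neutral PD = N(−d₂) = N(-1.191617) = 0.116706

PD=0.1167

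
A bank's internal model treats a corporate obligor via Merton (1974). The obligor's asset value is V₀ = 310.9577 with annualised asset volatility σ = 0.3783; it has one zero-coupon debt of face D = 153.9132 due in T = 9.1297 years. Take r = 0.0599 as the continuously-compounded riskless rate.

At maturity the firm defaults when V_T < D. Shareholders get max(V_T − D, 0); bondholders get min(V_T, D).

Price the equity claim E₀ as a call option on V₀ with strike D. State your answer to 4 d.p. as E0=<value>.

d₁ = [ln(V₀/D) + (r + σ²/2)T] / (σ√T)
   = [ln(310.9577/153.9132) + (0.0599 + 0.5·0.3783²)·9.1297] / (0.3783·√9.1297)
   = [0.703268 + 1.200149] / 1.143048 = 1.665211
d₂ = d₁ − σ√T = 1.665211 − 1.143048 = 0.522163
N(d₁) = 0.952065,  N(d₂) = 0.699222,  e^(−rT) = 0.578759
E₀ = V₀·N(d₁) − D·e^(−rT)·N(d₂)
   = 310.9577·0.952065 − 153.9132·0.578759·0.699222 = 233.766130

E0=233.7661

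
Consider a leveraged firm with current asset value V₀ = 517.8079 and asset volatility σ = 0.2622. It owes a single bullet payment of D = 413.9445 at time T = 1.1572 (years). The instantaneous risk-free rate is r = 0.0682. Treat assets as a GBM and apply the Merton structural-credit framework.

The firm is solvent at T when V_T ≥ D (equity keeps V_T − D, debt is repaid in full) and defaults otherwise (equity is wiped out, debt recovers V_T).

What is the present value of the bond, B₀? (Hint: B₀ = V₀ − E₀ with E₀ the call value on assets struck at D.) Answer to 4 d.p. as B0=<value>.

d₁ = [ln(V₀/D) + (r + σ²/2)T] / (σ√T)
   = [ln(517.8079/413.9445) + (0.0682 + 0.5·0.2622²)·1.1572] / (0.2622·√1.1572)
   = [0.223872 + 0.118699] / 0.282057 = 1.214547
d₂ = d₁ − σ√T = 1.214547 − 0.282057 = 0.932490
N(d₁) = 0.887731,  N(d₂) = 0.824458,  e^(−rT) = 0.924113
E₀ = V₀·N(d₁) − D·e^(−rT)·N(d₂)
   = 517.8079·0.887731 − 413.9445·0.924113·0.824458 = 144.292653
B₀ = V₀ − E₀ = 517.8079 − 144.292653 = 373.515247

B0=373.5152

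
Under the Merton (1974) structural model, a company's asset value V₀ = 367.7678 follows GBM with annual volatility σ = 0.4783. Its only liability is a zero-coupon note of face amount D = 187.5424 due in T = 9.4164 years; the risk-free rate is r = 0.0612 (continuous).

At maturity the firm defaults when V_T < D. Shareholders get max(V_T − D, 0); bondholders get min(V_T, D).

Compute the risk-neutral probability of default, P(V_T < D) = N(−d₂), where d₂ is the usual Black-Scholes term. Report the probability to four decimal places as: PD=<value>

PD=0.4532

d₁ = [ln(V₀/D) + (r + σ²/2)T] / (σ√T)
   = [ln(367.7678/187.5424) + (0.0612 + 0.5·0.4783²)·9.4164] / (0.4783·√9.4164)
   = [0.673447 + 1.653383] / 1.467719 = 1.585338
d₂ = d₁ − σ√T = 1.585338 − 1.467719 = 0.117619
risk-neutral PD = N(−d₂) = N(-0.117619) = 0.453185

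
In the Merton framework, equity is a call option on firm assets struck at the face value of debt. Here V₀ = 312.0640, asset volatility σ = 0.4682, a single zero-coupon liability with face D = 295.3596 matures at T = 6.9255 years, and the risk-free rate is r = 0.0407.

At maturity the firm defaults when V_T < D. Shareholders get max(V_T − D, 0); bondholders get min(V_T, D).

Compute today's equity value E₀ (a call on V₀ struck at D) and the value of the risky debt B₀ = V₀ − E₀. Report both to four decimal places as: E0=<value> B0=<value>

d₁ = [ln(V₀/D) + (r + σ²/2)T] / (σ√T)
   = [ln(312.0640/295.3596) + (0.0407 + 0.5·0.4682²)·6.9255] / (0.4682·√6.9255)
   = [0.055015 + 1.040942] / 1.232131 = 0.889480
d₂ = d₁ − σ√T = 0.889480 − 1.232131 = -0.342651
N(d₁) = 0.813127,  N(d₂) = 0.365930,  e^(−rT) = 0.754373
E₀ = V₀·N(d₁) − D·e^(−rT)·N(d₂)
   = 312.0640·0.813127 − 295.3596·0.754373·0.365930 = 172.214320
B₀ = V₀ − E₀ = 312.0640 − 172.214320 = 139.849680

E0=172.2143 B0=139.8497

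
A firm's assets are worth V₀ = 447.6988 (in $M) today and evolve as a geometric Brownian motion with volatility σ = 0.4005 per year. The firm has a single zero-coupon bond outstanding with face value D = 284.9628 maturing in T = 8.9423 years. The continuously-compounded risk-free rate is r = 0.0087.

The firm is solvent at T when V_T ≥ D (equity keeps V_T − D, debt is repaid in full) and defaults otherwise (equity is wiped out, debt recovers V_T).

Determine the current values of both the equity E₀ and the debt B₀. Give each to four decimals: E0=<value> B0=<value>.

E0=265.6104 B0=182.0884

d₁ = [ln(V₀/D) + (r + σ²/2)T] / (σ√T)
   = [ln(447.6988/284.9628) + (0.0087 + 0.5·0.4005²)·8.9423] / (0.4005·√8.9423)
   = [0.451762 + 0.794972] / 1.197642 = 1.040990
d₂ = d₁ − σ√T = 1.040990 − 1.197642 = -0.156652
N(d₁) = 0.851060,  N(d₂) = 0.437759,  e^(−rT) = 0.925151
E₀ = V₀·N(d₁) − D·e^(−rT)·N(d₂)
   = 447.6988·0.851060 − 284.9628·0.925151·0.437759 = 265.610361
B₀ = V₀ − E₀ = 447.6988 − 265.610361 = 182.088439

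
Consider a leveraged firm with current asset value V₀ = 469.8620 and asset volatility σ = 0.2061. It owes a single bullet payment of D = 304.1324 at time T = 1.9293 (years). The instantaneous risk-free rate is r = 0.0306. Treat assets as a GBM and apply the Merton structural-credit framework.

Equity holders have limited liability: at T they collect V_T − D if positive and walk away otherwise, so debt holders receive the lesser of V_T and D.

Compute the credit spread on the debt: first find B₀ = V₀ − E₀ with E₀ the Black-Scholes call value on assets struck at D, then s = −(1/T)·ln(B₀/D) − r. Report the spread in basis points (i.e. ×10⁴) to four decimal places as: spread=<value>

d₁ = [ln(V₀/D) + (r + σ²/2)T] / (σ√T)
   = [ln(469.8620/304.1324) + (0.0306 + 0.5·0.2061²)·1.9293] / (0.2061·√1.9293)
   = [0.434976 + 0.100012] / 0.286271 = 1.868815
d₂ = d₁ − σ√T = 1.868815 − 0.286271 = 1.582543
N(d₁) = 0.969176,  N(d₂) = 0.943237,  e^(−rT) = 0.942672
E₀ = V₀·N(d₁) − D·e^(−rT)·N(d₂)
   = 469.8620·0.969176 − 304.1324·0.942672·0.943237 = 184.955381
B₀ = V₀ − E₀ = 469.8620 − 184.955381 = 284.906619
spread = −(1/T)·ln(B₀/D) − r = −(1/1.9293)·ln(284.906619/304.1324) − 0.0306 = 0.00324733
in basis points: 0.00324733 × 10⁴ = 32.4733 bp

spread=32.4733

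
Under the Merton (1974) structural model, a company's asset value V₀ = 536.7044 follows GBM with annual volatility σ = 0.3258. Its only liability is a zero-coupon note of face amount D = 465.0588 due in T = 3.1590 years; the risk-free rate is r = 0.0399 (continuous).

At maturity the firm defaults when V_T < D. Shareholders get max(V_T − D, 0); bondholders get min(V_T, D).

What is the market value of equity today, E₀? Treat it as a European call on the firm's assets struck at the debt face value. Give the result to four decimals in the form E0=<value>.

E0=182.2583

d₁ = [ln(V₀/D) + (r + σ²/2)T] / (σ√T)
   = [ln(536.7044/465.0588) + (0.0399 + 0.5·0.3258²)·3.1590] / (0.3258·√3.1590)
   = [0.143284 + 0.293701] / 0.579063 = 0.754641
d₂ = d₁ − σ√T = 0.754641 − 0.579063 = 0.175578
N(d₁) = 0.774768,  N(d₂) = 0.569687,  e^(−rT) = 0.881576
E₀ = V₀·N(d₁) − D·e^(−rT)·N(d₂)
   = 536.7044·0.774768 − 465.0588·0.881576·0.569687 = 182.258262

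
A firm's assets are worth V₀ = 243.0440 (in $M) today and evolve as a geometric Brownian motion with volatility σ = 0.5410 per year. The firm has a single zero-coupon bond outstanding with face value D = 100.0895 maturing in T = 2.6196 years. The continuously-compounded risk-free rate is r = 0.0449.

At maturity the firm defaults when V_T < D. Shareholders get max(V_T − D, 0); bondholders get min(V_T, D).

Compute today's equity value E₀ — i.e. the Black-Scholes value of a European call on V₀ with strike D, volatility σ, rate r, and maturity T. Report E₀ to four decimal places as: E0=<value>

E0=161.6040

d₁ = [ln(V₀/D) + (r + σ²/2)T] / (σ√T)
   = [ln(243.0440/100.0895) + (0.0449 + 0.5·0.5410²)·2.6196] / (0.5410·√2.6196)
   = [0.887178 + 0.500974] / 0.875618 = 1.585339
d₂ = d₁ − σ√T = 1.585339 − 0.875618 = 0.709721
N(d₁) = 0.943555,  N(d₂) = 0.761061,  e^(−rT) = 0.889034
E₀ = V₀·N(d₁) − D·e^(−rT)·N(d₂)
   = 243.0440·0.943555 − 100.0895·0.889034·0.761061 = 161.603979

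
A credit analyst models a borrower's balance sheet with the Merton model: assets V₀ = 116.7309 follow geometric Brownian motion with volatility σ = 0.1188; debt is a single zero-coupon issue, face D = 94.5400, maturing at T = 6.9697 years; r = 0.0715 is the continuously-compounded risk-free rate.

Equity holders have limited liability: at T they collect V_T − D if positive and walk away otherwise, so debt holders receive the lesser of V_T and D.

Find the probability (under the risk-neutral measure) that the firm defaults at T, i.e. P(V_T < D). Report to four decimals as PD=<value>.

PD=0.0177

d₁ = [ln(V₀/D) + (r + σ²/2)T] / (σ√T)
   = [ln(116.7309/94.5400) + (0.0715 + 0.5·0.1188²)·6.9697] / (0.1188·√6.9697)
   = [0.210848 + 0.547517] / 0.313634 = 2.417992
d₂ = d₁ − σ√T = 2.417992 − 0.313634 = 2.104358
risk-neutral PD = N(−d₂) = N(-2.104358) = 0.017674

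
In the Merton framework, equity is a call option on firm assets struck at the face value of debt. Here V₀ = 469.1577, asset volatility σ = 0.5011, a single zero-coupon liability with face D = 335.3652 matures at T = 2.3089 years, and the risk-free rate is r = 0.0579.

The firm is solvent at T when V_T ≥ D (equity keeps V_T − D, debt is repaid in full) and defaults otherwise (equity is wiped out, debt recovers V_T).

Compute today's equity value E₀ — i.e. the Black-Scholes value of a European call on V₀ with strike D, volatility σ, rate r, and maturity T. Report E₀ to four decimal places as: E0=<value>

E0=220.3616

d₁ = [ln(V₀/D) + (r + σ²/2)T] / (σ√T)
   = [ln(469.1577/335.3652) + (0.0579 + 0.5·0.5011²)·2.3089] / (0.5011·√2.3089)
   = [0.335719 + 0.423569] / 0.761425 = 0.997194
d₂ = d₁ − σ√T = 0.997194 − 0.761425 = 0.235769
N(d₁) = 0.840665,  N(d₂) = 0.593194,  e^(−rT) = 0.874865
E₀ = V₀·N(d₁) − D·e^(−rT)·N(d₂)
   = 469.1577·0.840665 − 335.3652·0.874865·0.593194 = 220.361575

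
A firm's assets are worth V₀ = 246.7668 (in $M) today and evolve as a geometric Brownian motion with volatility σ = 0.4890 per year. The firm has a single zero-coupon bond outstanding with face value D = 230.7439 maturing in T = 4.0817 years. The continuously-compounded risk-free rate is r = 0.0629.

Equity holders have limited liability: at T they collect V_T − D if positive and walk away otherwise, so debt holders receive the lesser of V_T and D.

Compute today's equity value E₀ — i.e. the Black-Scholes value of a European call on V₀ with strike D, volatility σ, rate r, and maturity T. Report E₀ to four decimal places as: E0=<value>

E0=118.5608

d₁ = [ln(V₀/D) + (r + σ²/2)T] / (σ√T)
   = [ln(246.7668/230.7439) + (0.0629 + 0.5·0.4890²)·4.0817] / (0.4890·√4.0817)
   = [0.067135 + 0.744749] / 0.987937 = 0.821797
d₂ = d₁ − σ√T = 0.821797 − 0.987937 = -0.166140
N(d₁) = 0.794404,  N(d₂) = 0.434023,  e^(−rT) = 0.773570
E₀ = V₀·N(d₁) − D·e^(−rT)·N(d₂)
   = 246.7668·0.794404 − 230.7439·0.773570·0.434023 = 118.560807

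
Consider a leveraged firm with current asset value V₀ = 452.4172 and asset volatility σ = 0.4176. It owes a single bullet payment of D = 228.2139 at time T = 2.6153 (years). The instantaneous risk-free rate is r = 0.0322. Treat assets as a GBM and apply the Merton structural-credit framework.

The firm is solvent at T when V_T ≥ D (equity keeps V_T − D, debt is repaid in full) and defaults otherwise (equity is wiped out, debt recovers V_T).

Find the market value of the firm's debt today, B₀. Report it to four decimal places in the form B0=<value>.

B0=197.0356

d₁ = [ln(V₀/D) + (r + σ²/2)T] / (σ√T)
   = [ln(452.4172/228.2139) + (0.0322 + 0.5·0.4176²)·2.6153] / (0.4176·√2.6153)
   = [0.684321 + 0.312253] / 0.675338 = 1.475668
d₂ = d₁ − σ√T = 1.475668 − 0.675338 = 0.800330
N(d₁) = 0.929983,  N(d₂) = 0.788240,  e^(−rT) = 0.919236
E₀ = V₀·N(d₁) − D·e^(−rT)·N(d₂)
   = 452.4172·0.929983 − 228.2139·0.919236·0.788240 = 255.381629
B₀ = V₀ − E₀ = 452.4172 − 255.381629 = 197.035571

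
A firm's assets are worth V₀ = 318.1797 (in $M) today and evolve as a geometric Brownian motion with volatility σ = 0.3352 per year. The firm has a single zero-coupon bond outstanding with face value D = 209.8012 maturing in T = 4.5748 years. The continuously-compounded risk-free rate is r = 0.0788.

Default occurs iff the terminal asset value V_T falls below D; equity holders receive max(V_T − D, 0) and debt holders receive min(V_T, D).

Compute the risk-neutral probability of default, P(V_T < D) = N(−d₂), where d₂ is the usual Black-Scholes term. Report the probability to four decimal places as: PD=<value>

d₁ = [ln(V₀/D) + (r + σ²/2)T] / (σ√T)
   = [ln(318.1797/209.8012) + (0.0788 + 0.5·0.3352²)·4.5748] / (0.3352·√4.5748)
   = [0.416456 + 0.617504] / 0.716952 = 1.442161
d₂ = d₁ − σ√T = 1.442161 − 0.716952 = 0.725209
risk-neutral PD = N(−d₂) = N(-0.725209) = 0.234162

PD=0.2342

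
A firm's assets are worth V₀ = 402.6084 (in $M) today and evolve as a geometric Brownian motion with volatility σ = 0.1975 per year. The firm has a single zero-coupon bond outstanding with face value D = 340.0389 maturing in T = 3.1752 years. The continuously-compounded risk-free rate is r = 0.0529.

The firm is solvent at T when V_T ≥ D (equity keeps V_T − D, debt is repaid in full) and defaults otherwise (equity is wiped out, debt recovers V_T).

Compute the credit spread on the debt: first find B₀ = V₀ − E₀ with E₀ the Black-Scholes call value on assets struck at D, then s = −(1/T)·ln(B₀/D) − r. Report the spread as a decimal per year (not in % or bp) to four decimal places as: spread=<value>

d₁ = [ln(V₀/D) + (r + σ²/2)T] / (σ√T)
   = [ln(402.6084/340.0389) + (0.0529 + 0.5·0.1975²)·3.1752] / (0.1975·√3.1752)
   = [0.168904 + 0.229894] / 0.351927 = 1.133186
d₂ = d₁ − σ√T = 1.133186 − 0.351927 = 0.781259
N(d₁) = 0.871432,  N(d₂) = 0.782675,  e^(−rT) = 0.845381
E₀ = V₀·N(d₁) − D·e^(−rT)·N(d₂)
   = 402.6084·0.871432 − 340.0389·0.845381·0.782675 = 125.856237
B₀ = V₀ − E₀ = 402.6084 − 125.856237 = 276.752163
spread = −(1/T)·ln(B₀/D) − r = −(1/3.1752)·ln(276.752163/340.0389) − 0.0529 = 0.01195816

spread=0.0120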